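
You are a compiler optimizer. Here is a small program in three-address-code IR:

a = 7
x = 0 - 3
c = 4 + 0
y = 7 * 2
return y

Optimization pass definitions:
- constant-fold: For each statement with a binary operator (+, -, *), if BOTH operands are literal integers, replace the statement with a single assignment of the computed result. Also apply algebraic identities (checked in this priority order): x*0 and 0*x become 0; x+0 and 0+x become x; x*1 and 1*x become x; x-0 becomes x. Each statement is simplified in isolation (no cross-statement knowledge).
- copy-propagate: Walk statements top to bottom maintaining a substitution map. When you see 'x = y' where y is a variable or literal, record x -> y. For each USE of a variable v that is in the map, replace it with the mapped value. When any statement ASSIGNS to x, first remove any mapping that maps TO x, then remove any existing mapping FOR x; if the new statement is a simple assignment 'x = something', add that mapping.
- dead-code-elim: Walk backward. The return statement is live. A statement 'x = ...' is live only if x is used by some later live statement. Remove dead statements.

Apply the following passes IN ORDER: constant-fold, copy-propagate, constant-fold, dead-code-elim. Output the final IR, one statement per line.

Initial IR:
  a = 7
  x = 0 - 3
  c = 4 + 0
  y = 7 * 2
  return y
After constant-fold (5 stmts):
  a = 7
  x = -3
  c = 4
  y = 14
  return y
After copy-propagate (5 stmts):
  a = 7
  x = -3
  c = 4
  y = 14
  return 14
After constant-fold (5 stmts):
  a = 7
  x = -3
  c = 4
  y = 14
  return 14
After dead-code-elim (1 stmts):
  return 14

Answer: return 14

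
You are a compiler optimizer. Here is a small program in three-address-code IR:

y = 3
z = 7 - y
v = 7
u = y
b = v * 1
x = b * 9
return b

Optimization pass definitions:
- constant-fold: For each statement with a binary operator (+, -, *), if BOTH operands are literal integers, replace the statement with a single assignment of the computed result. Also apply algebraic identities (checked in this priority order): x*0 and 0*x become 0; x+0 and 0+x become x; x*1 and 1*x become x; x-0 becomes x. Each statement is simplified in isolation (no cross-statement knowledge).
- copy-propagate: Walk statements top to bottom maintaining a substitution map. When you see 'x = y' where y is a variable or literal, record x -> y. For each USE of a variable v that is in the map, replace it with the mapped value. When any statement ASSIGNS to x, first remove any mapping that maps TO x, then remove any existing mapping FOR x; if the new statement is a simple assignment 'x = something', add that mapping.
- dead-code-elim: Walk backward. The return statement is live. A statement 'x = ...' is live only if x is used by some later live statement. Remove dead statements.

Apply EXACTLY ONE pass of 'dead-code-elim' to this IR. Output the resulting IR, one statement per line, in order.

Answer: v = 7
b = v * 1
return b

Derivation:
Applying dead-code-elim statement-by-statement:
  [7] return b  -> KEEP (return); live=['b']
  [6] x = b * 9  -> DEAD (x not live)
  [5] b = v * 1  -> KEEP; live=['v']
  [4] u = y  -> DEAD (u not live)
  [3] v = 7  -> KEEP; live=[]
  [2] z = 7 - y  -> DEAD (z not live)
  [1] y = 3  -> DEAD (y not live)
Result (3 stmts):
  v = 7
  b = v * 1
  return b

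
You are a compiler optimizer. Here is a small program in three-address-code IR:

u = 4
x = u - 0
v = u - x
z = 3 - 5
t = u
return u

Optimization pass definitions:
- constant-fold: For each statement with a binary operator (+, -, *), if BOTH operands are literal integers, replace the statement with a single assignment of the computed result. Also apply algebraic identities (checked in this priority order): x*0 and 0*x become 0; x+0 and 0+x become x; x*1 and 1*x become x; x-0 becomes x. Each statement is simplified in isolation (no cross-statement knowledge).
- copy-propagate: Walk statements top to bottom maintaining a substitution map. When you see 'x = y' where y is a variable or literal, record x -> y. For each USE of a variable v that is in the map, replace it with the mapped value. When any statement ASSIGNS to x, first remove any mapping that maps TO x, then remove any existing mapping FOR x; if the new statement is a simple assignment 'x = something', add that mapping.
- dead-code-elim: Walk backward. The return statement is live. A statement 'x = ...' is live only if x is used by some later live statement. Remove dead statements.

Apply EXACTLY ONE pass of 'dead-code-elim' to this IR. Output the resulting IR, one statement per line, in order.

Answer: u = 4
return u

Derivation:
Applying dead-code-elim statement-by-statement:
  [6] return u  -> KEEP (return); live=['u']
  [5] t = u  -> DEAD (t not live)
  [4] z = 3 - 5  -> DEAD (z not live)
  [3] v = u - x  -> DEAD (v not live)
  [2] x = u - 0  -> DEAD (x not live)
  [1] u = 4  -> KEEP; live=[]
Result (2 stmts):
  u = 4
  return u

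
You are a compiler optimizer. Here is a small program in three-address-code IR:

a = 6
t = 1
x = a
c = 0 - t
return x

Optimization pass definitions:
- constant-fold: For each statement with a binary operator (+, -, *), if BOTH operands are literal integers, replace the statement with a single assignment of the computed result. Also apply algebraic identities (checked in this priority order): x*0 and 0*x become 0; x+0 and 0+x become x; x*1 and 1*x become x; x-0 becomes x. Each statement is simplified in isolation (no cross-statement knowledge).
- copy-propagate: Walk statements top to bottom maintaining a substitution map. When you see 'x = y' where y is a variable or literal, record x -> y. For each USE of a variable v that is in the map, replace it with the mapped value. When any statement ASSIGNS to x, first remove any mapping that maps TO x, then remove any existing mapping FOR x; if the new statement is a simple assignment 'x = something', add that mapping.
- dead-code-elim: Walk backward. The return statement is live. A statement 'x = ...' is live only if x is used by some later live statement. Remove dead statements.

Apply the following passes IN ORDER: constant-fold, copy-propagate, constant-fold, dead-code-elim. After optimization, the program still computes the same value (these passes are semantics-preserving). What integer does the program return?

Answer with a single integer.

Answer: 6

Derivation:
Initial IR:
  a = 6
  t = 1
  x = a
  c = 0 - t
  return x
After constant-fold (5 stmts):
  a = 6
  t = 1
  x = a
  c = 0 - t
  return x
After copy-propagate (5 stmts):
  a = 6
  t = 1
  x = 6
  c = 0 - 1
  return 6
After constant-fold (5 stmts):
  a = 6
  t = 1
  x = 6
  c = -1
  return 6
After dead-code-elim (1 stmts):
  return 6
Evaluate:
  a = 6  =>  a = 6
  t = 1  =>  t = 1
  x = a  =>  x = 6
  c = 0 - t  =>  c = -1
  return x = 6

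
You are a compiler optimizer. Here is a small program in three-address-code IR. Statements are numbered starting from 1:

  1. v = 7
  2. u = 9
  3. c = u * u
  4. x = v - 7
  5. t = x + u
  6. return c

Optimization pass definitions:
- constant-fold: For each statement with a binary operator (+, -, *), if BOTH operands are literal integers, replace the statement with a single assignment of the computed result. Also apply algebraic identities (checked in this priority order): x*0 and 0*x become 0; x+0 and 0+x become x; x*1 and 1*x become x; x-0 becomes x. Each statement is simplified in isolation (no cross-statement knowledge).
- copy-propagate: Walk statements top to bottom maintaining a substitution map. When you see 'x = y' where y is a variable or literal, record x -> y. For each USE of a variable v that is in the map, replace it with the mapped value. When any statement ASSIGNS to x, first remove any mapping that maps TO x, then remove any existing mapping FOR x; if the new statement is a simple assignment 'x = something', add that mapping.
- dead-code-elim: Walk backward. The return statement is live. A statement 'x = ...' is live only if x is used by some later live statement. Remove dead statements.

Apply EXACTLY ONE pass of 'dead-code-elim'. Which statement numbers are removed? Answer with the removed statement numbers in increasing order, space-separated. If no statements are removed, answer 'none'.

Answer: 1 4 5

Derivation:
Backward liveness scan:
Stmt 1 'v = 7': DEAD (v not in live set [])
Stmt 2 'u = 9': KEEP (u is live); live-in = []
Stmt 3 'c = u * u': KEEP (c is live); live-in = ['u']
Stmt 4 'x = v - 7': DEAD (x not in live set ['c'])
Stmt 5 't = x + u': DEAD (t not in live set ['c'])
Stmt 6 'return c': KEEP (return); live-in = ['c']
Removed statement numbers: [1, 4, 5]
Surviving IR:
  u = 9
  c = u * u
  return c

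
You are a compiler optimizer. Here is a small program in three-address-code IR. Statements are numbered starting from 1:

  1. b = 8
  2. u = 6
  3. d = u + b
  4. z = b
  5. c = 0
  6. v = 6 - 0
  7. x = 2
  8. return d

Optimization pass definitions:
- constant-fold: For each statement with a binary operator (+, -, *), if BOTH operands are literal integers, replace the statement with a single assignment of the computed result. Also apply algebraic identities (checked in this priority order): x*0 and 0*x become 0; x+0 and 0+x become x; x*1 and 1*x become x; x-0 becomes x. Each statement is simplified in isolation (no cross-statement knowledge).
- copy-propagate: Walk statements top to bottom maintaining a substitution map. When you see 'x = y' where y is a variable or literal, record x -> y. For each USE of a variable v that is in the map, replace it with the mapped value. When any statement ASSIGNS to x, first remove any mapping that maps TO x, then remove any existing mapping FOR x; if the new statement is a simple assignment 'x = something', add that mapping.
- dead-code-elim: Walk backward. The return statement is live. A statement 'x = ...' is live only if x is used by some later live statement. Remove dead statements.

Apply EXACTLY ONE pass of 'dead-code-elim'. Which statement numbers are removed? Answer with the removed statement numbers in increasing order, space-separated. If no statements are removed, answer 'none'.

Answer: 4 5 6 7

Derivation:
Backward liveness scan:
Stmt 1 'b = 8': KEEP (b is live); live-in = []
Stmt 2 'u = 6': KEEP (u is live); live-in = ['b']
Stmt 3 'd = u + b': KEEP (d is live); live-in = ['b', 'u']
Stmt 4 'z = b': DEAD (z not in live set ['d'])
Stmt 5 'c = 0': DEAD (c not in live set ['d'])
Stmt 6 'v = 6 - 0': DEAD (v not in live set ['d'])
Stmt 7 'x = 2': DEAD (x not in live set ['d'])
Stmt 8 'return d': KEEP (return); live-in = ['d']
Removed statement numbers: [4, 5, 6, 7]
Surviving IR:
  b = 8
  u = 6
  d = u + b
  return d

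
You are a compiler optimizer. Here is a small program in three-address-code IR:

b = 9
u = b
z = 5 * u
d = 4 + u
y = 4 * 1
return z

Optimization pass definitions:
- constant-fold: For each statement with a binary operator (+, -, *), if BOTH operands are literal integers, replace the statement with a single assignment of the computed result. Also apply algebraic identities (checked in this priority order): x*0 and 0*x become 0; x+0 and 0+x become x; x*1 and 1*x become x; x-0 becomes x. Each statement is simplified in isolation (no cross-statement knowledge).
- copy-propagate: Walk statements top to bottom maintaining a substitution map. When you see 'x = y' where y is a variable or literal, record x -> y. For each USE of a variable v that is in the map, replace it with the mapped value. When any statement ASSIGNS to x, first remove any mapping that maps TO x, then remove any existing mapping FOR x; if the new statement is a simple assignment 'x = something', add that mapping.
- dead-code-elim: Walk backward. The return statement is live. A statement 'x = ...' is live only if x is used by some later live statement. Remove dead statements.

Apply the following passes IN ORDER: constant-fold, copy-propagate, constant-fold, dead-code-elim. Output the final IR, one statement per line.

Initial IR:
  b = 9
  u = b
  z = 5 * u
  d = 4 + u
  y = 4 * 1
  return z
After constant-fold (6 stmts):
  b = 9
  u = b
  z = 5 * u
  d = 4 + u
  y = 4
  return z
After copy-propagate (6 stmts):
  b = 9
  u = 9
  z = 5 * 9
  d = 4 + 9
  y = 4
  return z
After constant-fold (6 stmts):
  b = 9
  u = 9
  z = 45
  d = 13
  y = 4
  return z
After dead-code-elim (2 stmts):
  z = 45
  return z

Answer: z = 45
return z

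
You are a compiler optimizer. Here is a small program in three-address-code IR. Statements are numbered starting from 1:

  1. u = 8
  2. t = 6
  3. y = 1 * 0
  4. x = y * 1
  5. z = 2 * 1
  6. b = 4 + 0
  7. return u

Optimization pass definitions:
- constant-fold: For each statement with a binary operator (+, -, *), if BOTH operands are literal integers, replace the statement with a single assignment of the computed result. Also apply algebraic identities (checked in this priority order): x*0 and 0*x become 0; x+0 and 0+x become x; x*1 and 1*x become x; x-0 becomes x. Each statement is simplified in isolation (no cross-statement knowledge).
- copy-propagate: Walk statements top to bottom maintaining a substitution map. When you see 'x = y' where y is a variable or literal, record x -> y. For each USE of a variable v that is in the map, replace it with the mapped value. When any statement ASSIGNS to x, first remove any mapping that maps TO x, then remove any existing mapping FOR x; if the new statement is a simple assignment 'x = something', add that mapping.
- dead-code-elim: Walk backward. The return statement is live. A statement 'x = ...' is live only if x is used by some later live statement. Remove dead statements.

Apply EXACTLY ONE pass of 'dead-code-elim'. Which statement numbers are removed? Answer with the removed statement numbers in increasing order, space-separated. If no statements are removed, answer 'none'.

Answer: 2 3 4 5 6

Derivation:
Backward liveness scan:
Stmt 1 'u = 8': KEEP (u is live); live-in = []
Stmt 2 't = 6': DEAD (t not in live set ['u'])
Stmt 3 'y = 1 * 0': DEAD (y not in live set ['u'])
Stmt 4 'x = y * 1': DEAD (x not in live set ['u'])
Stmt 5 'z = 2 * 1': DEAD (z not in live set ['u'])
Stmt 6 'b = 4 + 0': DEAD (b not in live set ['u'])
Stmt 7 'return u': KEEP (return); live-in = ['u']
Removed statement numbers: [2, 3, 4, 5, 6]
Surviving IR:
  u = 8
  return u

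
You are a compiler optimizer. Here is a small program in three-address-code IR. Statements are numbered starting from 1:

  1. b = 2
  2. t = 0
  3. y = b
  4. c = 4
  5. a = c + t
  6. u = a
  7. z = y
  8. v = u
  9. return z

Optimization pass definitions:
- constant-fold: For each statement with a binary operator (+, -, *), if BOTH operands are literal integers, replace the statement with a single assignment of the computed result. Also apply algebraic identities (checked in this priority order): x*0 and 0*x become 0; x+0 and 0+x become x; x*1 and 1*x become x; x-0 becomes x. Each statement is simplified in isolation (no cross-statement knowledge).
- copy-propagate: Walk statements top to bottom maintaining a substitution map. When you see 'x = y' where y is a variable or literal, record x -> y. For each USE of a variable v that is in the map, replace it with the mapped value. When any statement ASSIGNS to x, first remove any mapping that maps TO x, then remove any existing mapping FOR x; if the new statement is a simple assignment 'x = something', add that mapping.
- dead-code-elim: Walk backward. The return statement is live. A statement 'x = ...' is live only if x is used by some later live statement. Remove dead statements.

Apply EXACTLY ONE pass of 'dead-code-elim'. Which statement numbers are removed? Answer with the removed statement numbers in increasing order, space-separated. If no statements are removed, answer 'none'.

Answer: 2 4 5 6 8

Derivation:
Backward liveness scan:
Stmt 1 'b = 2': KEEP (b is live); live-in = []
Stmt 2 't = 0': DEAD (t not in live set ['b'])
Stmt 3 'y = b': KEEP (y is live); live-in = ['b']
Stmt 4 'c = 4': DEAD (c not in live set ['y'])
Stmt 5 'a = c + t': DEAD (a not in live set ['y'])
Stmt 6 'u = a': DEAD (u not in live set ['y'])
Stmt 7 'z = y': KEEP (z is live); live-in = ['y']
Stmt 8 'v = u': DEAD (v not in live set ['z'])
Stmt 9 'return z': KEEP (return); live-in = ['z']
Removed statement numbers: [2, 4, 5, 6, 8]
Surviving IR:
  b = 2
  y = b
  z = y
  return z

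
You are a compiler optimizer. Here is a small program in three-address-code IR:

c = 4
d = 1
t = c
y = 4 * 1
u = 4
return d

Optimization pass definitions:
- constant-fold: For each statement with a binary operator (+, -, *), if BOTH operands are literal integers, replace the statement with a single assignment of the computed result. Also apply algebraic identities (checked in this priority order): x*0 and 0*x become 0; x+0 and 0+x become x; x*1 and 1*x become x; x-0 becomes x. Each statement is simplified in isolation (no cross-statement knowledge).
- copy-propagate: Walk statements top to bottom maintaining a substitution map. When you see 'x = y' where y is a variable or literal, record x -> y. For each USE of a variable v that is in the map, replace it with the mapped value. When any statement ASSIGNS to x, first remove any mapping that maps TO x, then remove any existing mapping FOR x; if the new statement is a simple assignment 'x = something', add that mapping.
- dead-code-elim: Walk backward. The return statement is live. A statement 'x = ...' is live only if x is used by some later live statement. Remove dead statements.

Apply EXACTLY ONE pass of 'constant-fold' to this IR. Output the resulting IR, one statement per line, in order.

Answer: c = 4
d = 1
t = c
y = 4
u = 4
return d

Derivation:
Applying constant-fold statement-by-statement:
  [1] c = 4  (unchanged)
  [2] d = 1  (unchanged)
  [3] t = c  (unchanged)
  [4] y = 4 * 1  -> y = 4
  [5] u = 4  (unchanged)
  [6] return d  (unchanged)
Result (6 stmts):
  c = 4
  d = 1
  t = c
  y = 4
  u = 4
  return d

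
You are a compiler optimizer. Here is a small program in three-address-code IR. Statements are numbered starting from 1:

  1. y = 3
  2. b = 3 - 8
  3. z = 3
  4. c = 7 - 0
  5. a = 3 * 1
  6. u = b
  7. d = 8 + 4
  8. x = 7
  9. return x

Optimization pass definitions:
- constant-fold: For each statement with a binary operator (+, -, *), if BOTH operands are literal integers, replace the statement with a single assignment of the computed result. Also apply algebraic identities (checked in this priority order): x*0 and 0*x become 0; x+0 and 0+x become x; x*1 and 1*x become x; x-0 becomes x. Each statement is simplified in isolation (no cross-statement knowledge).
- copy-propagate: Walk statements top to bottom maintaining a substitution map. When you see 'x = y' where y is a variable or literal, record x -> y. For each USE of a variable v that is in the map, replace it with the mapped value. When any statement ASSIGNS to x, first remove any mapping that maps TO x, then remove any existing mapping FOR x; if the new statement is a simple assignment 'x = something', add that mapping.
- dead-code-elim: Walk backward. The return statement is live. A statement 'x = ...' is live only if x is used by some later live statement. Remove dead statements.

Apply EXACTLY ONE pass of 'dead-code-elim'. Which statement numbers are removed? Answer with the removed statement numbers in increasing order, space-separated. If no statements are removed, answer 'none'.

Backward liveness scan:
Stmt 1 'y = 3': DEAD (y not in live set [])
Stmt 2 'b = 3 - 8': DEAD (b not in live set [])
Stmt 3 'z = 3': DEAD (z not in live set [])
Stmt 4 'c = 7 - 0': DEAD (c not in live set [])
Stmt 5 'a = 3 * 1': DEAD (a not in live set [])
Stmt 6 'u = b': DEAD (u not in live set [])
Stmt 7 'd = 8 + 4': DEAD (d not in live set [])
Stmt 8 'x = 7': KEEP (x is live); live-in = []
Stmt 9 'return x': KEEP (return); live-in = ['x']
Removed statement numbers: [1, 2, 3, 4, 5, 6, 7]
Surviving IR:
  x = 7
  return x

Answer: 1 2 3 4 5 6 7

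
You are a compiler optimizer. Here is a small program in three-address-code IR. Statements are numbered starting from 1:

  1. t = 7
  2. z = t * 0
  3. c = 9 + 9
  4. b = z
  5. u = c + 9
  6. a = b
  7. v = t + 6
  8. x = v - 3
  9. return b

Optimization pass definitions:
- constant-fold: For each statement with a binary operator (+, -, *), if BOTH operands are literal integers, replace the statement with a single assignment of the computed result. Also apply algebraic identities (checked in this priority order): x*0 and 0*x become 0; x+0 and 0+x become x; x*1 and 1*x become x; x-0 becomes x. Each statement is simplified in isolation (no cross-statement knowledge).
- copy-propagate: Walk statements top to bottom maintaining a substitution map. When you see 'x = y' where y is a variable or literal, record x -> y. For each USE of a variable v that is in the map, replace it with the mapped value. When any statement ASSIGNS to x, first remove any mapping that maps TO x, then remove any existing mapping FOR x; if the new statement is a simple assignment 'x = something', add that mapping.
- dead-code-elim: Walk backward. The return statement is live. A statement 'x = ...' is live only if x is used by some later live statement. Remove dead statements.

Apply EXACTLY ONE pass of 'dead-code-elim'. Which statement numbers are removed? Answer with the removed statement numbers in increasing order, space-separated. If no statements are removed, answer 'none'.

Answer: 3 5 6 7 8

Derivation:
Backward liveness scan:
Stmt 1 't = 7': KEEP (t is live); live-in = []
Stmt 2 'z = t * 0': KEEP (z is live); live-in = ['t']
Stmt 3 'c = 9 + 9': DEAD (c not in live set ['z'])
Stmt 4 'b = z': KEEP (b is live); live-in = ['z']
Stmt 5 'u = c + 9': DEAD (u not in live set ['b'])
Stmt 6 'a = b': DEAD (a not in live set ['b'])
Stmt 7 'v = t + 6': DEAD (v not in live set ['b'])
Stmt 8 'x = v - 3': DEAD (x not in live set ['b'])
Stmt 9 'return b': KEEP (return); live-in = ['b']
Removed statement numbers: [3, 5, 6, 7, 8]
Surviving IR:
  t = 7
  z = t * 0
  b = z
  return b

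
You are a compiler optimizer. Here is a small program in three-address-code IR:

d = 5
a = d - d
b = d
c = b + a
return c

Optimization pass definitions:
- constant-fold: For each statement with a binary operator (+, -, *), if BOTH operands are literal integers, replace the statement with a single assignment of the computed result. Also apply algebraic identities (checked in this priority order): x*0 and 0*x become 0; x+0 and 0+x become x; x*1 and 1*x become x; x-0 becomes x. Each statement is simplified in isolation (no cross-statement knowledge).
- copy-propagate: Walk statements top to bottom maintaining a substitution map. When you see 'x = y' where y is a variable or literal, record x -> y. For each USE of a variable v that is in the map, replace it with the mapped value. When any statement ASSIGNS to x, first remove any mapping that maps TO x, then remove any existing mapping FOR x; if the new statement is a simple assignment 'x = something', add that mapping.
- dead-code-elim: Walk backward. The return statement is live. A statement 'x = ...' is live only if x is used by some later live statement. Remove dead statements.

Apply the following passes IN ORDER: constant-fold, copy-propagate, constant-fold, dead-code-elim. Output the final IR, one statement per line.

Initial IR:
  d = 5
  a = d - d
  b = d
  c = b + a
  return c
After constant-fold (5 stmts):
  d = 5
  a = d - d
  b = d
  c = b + a
  return c
After copy-propagate (5 stmts):
  d = 5
  a = 5 - 5
  b = 5
  c = 5 + a
  return c
After constant-fold (5 stmts):
  d = 5
  a = 0
  b = 5
  c = 5 + a
  return c
After dead-code-elim (3 stmts):
  a = 0
  c = 5 + a
  return c

Answer: a = 0
c = 5 + a
return c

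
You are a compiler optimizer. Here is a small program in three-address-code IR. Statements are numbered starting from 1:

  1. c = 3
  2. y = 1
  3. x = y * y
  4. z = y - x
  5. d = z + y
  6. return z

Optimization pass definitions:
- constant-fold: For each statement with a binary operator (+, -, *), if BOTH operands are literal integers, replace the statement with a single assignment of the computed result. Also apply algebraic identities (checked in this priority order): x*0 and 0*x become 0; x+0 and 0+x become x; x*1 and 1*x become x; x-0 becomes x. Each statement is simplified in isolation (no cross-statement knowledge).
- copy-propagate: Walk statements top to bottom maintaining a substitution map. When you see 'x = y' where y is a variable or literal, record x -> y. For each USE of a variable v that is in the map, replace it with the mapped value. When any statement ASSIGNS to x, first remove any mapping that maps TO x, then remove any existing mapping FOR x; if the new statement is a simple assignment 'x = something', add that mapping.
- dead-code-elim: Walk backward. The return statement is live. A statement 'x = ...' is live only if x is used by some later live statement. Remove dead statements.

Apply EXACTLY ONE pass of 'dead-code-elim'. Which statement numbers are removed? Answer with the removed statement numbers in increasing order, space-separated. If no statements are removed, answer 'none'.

Answer: 1 5

Derivation:
Backward liveness scan:
Stmt 1 'c = 3': DEAD (c not in live set [])
Stmt 2 'y = 1': KEEP (y is live); live-in = []
Stmt 3 'x = y * y': KEEP (x is live); live-in = ['y']
Stmt 4 'z = y - x': KEEP (z is live); live-in = ['x', 'y']
Stmt 5 'd = z + y': DEAD (d not in live set ['z'])
Stmt 6 'return z': KEEP (return); live-in = ['z']
Removed statement numbers: [1, 5]
Surviving IR:
  y = 1
  x = y * y
  z = y - x
  return z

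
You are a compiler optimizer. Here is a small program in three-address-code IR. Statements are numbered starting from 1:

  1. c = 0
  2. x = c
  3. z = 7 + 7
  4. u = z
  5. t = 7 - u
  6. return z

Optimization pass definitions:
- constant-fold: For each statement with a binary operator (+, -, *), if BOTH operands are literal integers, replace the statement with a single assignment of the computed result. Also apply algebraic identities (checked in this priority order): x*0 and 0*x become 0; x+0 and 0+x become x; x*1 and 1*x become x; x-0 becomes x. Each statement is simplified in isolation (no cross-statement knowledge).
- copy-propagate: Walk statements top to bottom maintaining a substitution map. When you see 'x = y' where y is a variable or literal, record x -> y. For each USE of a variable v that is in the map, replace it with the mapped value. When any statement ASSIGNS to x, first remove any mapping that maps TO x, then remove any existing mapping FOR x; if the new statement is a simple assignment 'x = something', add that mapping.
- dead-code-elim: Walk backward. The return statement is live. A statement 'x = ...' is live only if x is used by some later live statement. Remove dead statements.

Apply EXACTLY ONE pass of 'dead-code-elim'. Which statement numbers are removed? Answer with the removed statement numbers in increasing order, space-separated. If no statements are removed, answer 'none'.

Answer: 1 2 4 5

Derivation:
Backward liveness scan:
Stmt 1 'c = 0': DEAD (c not in live set [])
Stmt 2 'x = c': DEAD (x not in live set [])
Stmt 3 'z = 7 + 7': KEEP (z is live); live-in = []
Stmt 4 'u = z': DEAD (u not in live set ['z'])
Stmt 5 't = 7 - u': DEAD (t not in live set ['z'])
Stmt 6 'return z': KEEP (return); live-in = ['z']
Removed statement numbers: [1, 2, 4, 5]
Surviving IR:
  z = 7 + 7
  return z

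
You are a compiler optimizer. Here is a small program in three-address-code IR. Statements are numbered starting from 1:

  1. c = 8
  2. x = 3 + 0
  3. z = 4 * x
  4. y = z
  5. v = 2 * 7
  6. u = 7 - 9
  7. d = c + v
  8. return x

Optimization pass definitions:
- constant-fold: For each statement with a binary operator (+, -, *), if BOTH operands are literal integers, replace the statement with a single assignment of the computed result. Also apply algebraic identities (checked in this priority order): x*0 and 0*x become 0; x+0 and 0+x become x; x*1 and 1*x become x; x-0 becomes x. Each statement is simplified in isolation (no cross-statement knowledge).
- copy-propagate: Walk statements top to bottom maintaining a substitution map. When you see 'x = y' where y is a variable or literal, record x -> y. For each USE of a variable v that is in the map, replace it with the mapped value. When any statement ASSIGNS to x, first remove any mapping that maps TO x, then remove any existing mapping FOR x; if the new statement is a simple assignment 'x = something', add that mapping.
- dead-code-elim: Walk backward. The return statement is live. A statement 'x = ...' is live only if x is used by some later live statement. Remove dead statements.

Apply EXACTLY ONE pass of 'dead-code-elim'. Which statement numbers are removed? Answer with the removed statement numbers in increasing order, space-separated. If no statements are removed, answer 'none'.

Backward liveness scan:
Stmt 1 'c = 8': DEAD (c not in live set [])
Stmt 2 'x = 3 + 0': KEEP (x is live); live-in = []
Stmt 3 'z = 4 * x': DEAD (z not in live set ['x'])
Stmt 4 'y = z': DEAD (y not in live set ['x'])
Stmt 5 'v = 2 * 7': DEAD (v not in live set ['x'])
Stmt 6 'u = 7 - 9': DEAD (u not in live set ['x'])
Stmt 7 'd = c + v': DEAD (d not in live set ['x'])
Stmt 8 'return x': KEEP (return); live-in = ['x']
Removed statement numbers: [1, 3, 4, 5, 6, 7]
Surviving IR:
  x = 3 + 0
  return x

Answer: 1 3 4 5 6 7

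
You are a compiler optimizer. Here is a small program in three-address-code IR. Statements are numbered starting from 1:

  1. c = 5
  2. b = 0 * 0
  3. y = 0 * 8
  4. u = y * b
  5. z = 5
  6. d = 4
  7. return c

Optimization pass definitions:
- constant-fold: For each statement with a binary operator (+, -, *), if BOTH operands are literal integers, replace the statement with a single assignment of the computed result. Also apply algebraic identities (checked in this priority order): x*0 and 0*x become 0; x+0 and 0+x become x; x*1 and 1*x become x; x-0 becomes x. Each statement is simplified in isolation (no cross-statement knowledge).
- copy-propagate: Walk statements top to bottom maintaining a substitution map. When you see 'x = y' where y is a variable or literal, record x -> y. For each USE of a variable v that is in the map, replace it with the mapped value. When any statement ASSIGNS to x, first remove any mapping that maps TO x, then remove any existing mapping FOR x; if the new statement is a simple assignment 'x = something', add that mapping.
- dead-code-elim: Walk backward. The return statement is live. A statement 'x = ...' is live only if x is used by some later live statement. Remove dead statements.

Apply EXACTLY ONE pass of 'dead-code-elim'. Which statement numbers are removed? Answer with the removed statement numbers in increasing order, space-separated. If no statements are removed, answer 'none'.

Answer: 2 3 4 5 6

Derivation:
Backward liveness scan:
Stmt 1 'c = 5': KEEP (c is live); live-in = []
Stmt 2 'b = 0 * 0': DEAD (b not in live set ['c'])
Stmt 3 'y = 0 * 8': DEAD (y not in live set ['c'])
Stmt 4 'u = y * b': DEAD (u not in live set ['c'])
Stmt 5 'z = 5': DEAD (z not in live set ['c'])
Stmt 6 'd = 4': DEAD (d not in live set ['c'])
Stmt 7 'return c': KEEP (return); live-in = ['c']
Removed statement numbers: [2, 3, 4, 5, 6]
Surviving IR:
  c = 5
  return c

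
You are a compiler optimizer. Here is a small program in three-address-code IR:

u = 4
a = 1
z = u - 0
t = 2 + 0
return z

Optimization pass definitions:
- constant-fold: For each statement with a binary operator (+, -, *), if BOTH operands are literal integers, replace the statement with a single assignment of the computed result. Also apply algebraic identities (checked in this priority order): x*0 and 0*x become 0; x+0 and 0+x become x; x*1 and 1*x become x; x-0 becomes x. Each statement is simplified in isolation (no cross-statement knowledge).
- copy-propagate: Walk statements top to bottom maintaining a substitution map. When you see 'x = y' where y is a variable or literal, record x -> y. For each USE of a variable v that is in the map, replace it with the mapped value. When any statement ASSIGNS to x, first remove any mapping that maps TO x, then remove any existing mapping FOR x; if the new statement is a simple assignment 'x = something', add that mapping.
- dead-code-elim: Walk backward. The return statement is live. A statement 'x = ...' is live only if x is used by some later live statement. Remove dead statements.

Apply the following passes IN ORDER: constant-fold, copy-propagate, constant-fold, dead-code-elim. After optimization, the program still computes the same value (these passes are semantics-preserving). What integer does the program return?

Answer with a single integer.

Initial IR:
  u = 4
  a = 1
  z = u - 0
  t = 2 + 0
  return z
After constant-fold (5 stmts):
  u = 4
  a = 1
  z = u
  t = 2
  return z
After copy-propagate (5 stmts):
  u = 4
  a = 1
  z = 4
  t = 2
  return 4
After constant-fold (5 stmts):
  u = 4
  a = 1
  z = 4
  t = 2
  return 4
After dead-code-elim (1 stmts):
  return 4
Evaluate:
  u = 4  =>  u = 4
  a = 1  =>  a = 1
  z = u - 0  =>  z = 4
  t = 2 + 0  =>  t = 2
  return z = 4

Answer: 4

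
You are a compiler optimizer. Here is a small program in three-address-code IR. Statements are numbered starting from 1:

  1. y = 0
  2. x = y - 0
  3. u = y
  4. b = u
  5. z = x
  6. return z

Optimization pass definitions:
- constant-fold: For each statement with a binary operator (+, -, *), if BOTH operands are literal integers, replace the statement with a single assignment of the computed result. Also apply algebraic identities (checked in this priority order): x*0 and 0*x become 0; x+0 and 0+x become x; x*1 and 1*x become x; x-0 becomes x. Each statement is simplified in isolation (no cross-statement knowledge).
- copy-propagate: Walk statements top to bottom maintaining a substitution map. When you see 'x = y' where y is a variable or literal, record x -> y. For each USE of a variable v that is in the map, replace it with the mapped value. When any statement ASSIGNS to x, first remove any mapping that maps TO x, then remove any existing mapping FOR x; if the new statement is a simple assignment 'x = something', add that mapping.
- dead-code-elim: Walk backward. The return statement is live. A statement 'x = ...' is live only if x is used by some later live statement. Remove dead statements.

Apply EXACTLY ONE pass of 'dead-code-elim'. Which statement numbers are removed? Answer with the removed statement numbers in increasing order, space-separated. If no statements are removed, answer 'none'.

Answer: 3 4

Derivation:
Backward liveness scan:
Stmt 1 'y = 0': KEEP (y is live); live-in = []
Stmt 2 'x = y - 0': KEEP (x is live); live-in = ['y']
Stmt 3 'u = y': DEAD (u not in live set ['x'])
Stmt 4 'b = u': DEAD (b not in live set ['x'])
Stmt 5 'z = x': KEEP (z is live); live-in = ['x']
Stmt 6 'return z': KEEP (return); live-in = ['z']
Removed statement numbers: [3, 4]
Surviving IR:
  y = 0
  x = y - 0
  z = x
  return z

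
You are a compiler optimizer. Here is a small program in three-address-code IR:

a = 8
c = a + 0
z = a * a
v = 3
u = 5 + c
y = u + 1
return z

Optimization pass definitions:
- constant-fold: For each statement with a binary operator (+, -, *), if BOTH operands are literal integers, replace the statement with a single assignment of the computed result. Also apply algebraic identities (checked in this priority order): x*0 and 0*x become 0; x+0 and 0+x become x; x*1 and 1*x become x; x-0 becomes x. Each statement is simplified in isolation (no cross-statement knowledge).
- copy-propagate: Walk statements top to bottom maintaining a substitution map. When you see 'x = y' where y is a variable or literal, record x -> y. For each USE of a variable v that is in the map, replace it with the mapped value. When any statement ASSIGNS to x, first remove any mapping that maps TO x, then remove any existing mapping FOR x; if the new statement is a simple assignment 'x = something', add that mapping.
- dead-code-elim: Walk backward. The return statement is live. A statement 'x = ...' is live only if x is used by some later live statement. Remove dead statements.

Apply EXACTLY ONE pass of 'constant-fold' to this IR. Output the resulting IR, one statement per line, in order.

Applying constant-fold statement-by-statement:
  [1] a = 8  (unchanged)
  [2] c = a + 0  -> c = a
  [3] z = a * a  (unchanged)
  [4] v = 3  (unchanged)
  [5] u = 5 + c  (unchanged)
  [6] y = u + 1  (unchanged)
  [7] return z  (unchanged)
Result (7 stmts):
  a = 8
  c = a
  z = a * a
  v = 3
  u = 5 + c
  y = u + 1
  return z

Answer: a = 8
c = a
z = a * a
v = 3
u = 5 + c
y = u + 1
return z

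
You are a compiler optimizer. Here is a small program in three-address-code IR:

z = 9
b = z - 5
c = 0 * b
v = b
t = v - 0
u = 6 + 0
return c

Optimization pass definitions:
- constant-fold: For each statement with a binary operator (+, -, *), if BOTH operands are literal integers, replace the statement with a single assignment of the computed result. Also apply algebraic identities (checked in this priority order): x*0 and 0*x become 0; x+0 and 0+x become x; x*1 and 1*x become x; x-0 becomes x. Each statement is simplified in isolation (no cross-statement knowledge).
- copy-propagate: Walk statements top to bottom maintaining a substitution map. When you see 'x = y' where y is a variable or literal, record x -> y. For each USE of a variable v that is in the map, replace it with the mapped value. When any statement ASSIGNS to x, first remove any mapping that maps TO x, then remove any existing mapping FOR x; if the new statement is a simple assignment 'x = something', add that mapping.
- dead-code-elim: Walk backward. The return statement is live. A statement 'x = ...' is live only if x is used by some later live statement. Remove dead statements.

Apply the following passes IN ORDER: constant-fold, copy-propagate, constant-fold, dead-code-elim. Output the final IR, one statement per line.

Initial IR:
  z = 9
  b = z - 5
  c = 0 * b
  v = b
  t = v - 0
  u = 6 + 0
  return c
After constant-fold (7 stmts):
  z = 9
  b = z - 5
  c = 0
  v = b
  t = v
  u = 6
  return c
After copy-propagate (7 stmts):
  z = 9
  b = 9 - 5
  c = 0
  v = b
  t = b
  u = 6
  return 0
After constant-fold (7 stmts):
  z = 9
  b = 4
  c = 0
  v = b
  t = b
  u = 6
  return 0
After dead-code-elim (1 stmts):
  return 0

Answer: return 0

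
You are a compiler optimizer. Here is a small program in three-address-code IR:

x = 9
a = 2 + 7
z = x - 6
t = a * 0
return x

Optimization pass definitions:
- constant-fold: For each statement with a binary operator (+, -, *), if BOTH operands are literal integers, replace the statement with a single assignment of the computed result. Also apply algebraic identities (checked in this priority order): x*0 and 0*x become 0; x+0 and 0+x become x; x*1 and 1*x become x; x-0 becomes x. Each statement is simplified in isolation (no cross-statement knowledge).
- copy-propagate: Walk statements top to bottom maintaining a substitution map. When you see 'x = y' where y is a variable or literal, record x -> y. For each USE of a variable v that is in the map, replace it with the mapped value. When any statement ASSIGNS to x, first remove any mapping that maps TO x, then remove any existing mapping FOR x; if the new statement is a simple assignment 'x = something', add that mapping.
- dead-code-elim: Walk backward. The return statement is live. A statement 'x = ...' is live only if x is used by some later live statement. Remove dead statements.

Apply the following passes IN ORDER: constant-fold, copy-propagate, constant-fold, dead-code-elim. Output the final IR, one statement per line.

Initial IR:
  x = 9
  a = 2 + 7
  z = x - 6
  t = a * 0
  return x
After constant-fold (5 stmts):
  x = 9
  a = 9
  z = x - 6
  t = 0
  return x
After copy-propagate (5 stmts):
  x = 9
  a = 9
  z = 9 - 6
  t = 0
  return 9
After constant-fold (5 stmts):
  x = 9
  a = 9
  z = 3
  t = 0
  return 9
After dead-code-elim (1 stmts):
  return 9

Answer: return 9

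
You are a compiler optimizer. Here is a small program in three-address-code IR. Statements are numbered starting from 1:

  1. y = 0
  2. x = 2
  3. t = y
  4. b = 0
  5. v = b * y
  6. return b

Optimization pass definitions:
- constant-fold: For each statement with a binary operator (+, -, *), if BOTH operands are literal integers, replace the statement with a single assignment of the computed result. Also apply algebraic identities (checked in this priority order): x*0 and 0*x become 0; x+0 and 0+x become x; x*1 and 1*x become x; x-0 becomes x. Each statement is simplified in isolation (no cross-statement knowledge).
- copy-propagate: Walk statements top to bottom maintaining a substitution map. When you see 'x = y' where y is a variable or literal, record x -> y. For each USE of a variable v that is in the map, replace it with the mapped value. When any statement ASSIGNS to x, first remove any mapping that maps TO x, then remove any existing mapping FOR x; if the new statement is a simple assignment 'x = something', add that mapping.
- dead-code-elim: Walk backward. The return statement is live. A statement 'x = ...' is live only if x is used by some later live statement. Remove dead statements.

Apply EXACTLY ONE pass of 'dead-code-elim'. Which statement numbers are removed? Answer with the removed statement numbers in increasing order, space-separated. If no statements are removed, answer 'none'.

Backward liveness scan:
Stmt 1 'y = 0': DEAD (y not in live set [])
Stmt 2 'x = 2': DEAD (x not in live set [])
Stmt 3 't = y': DEAD (t not in live set [])
Stmt 4 'b = 0': KEEP (b is live); live-in = []
Stmt 5 'v = b * y': DEAD (v not in live set ['b'])
Stmt 6 'return b': KEEP (return); live-in = ['b']
Removed statement numbers: [1, 2, 3, 5]
Surviving IR:
  b = 0
  return b

Answer: 1 2 3 5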